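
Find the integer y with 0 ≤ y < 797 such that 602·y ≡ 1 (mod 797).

Apply the Euclidean algorithm and back-substitute:
797 = 1×602 + 195
602 = 3×195 + 17
195 = 11×17 + 8
17 = 2×8 + 1
8 = 8×1 + 0
gcd(602, 797) = 1, so the inverse exists.
Back-substitute for 1:
1 = 1×17 − 2×8
  = −2×195 + 23×17
  = 23×602 − 71×195
  = −71×797 + 94×602
So 602⁻¹ ≡ 94 (mod 797).

94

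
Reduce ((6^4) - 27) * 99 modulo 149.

24

(6)^4 ≡ 104 (mod 149)
104 - 27 = 77
77 * 99 = 7623 ≡ 24 (mod 149)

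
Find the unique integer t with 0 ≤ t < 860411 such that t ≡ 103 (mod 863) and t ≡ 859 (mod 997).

863⁻¹ mod 997: 863·186 ≡ 1 (mod 997), so 863⁻¹ ≡ 186.
t = 103 + 863·((859 − 103)·186 mod 997) = 103 + 863·39 = 33760.

33760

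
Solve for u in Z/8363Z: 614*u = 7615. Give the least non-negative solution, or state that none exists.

4657

gcd(614, 8363) = 1, so a unique solution mod 8363 exists.
614⁻¹ ≡ 5707 (mod 8363).
u ≡ 5707*7615 ≡ 4657 (mod 8363).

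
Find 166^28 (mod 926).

68

Compute successive squares:
28 in binary is 11100, i.e. 28 = 16 + 8 + 4.
166^1 ≡ 166 (mod 926)
166^2 ≡ 166^2 = 27556 ≡ 702 (mod 926)
166^4 ≡ 702^2 = 492804 ≡ 172 (mod 926)
166^8 ≡ 172^2 = 29584 ≡ 878 (mod 926)
166^16 ≡ 878^2 = 770884 ≡ 452 (mod 926)
166^28 = 166^16 × 166^8 × 166^4 ≡ 452 × 878 × 172 (mod 926).
Accumulate the product:
452 × 878 = 396856 ≡ 528
528 × 172 = 90816 ≡ 68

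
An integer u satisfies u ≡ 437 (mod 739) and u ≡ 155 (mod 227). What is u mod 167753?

739⁻¹ mod 227: 739*137 ≡ 1 (mod 227), so 739⁻¹ ≡ 137.
u = 437 + 739*((155 − 437)*137 mod 227) = 437 + 739*183 = 135674.

135674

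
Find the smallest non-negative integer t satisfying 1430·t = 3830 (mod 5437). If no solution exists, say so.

gcd(1430, 5437) = 1, so a unique solution mod 5437 exists.
1430⁻¹ ≡ 2536 (mod 5437).
t ≡ 2536·3830 ≡ 2398 (mod 5437).

2398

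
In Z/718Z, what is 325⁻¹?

By the extended Euclidean algorithm:
718 = 2·325 + 68
325 = 4·68 + 53
68 = 1·53 + 15
53 = 3·15 + 8
15 = 1·8 + 7
8 = 1·7 + 1
7 = 7·1 + 0
gcd(325, 718) = 1, so the inverse exists.
Back-substitute for 1:
1 = 1·8 − 1·7
  = −1·15 + 2·8
  = 2·53 − 7·15
  = −7·68 + 9·53
  = 9·325 − 43·68
  = −43·718 + 95·325
So 325⁻¹ ≡ 95 (mod 718).

95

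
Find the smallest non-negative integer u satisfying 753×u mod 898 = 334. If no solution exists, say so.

gcd(753, 898) = 1, so a unique solution mod 898 exists.
753⁻¹ ≡ 353 (mod 898).
u ≡ 353×334 ≡ 264 (mod 898).

264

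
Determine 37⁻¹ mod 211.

211 = 5×37 + 26
37 = 1×26 + 11
26 = 2×11 + 4
11 = 2×4 + 3
4 = 1×3 + 1
3 = 3×1 + 0
gcd(37, 211) = 1, so the inverse exists.
Back-substitute for 1:
1 = 1×4 − 1×3
  = −1×11 + 3×4
  = 3×26 − 7×11
  = −7×37 + 10×26
  = 10×211 − 57×37
So 37⁻¹ ≡ −57 ≡ 154 (mod 211).

154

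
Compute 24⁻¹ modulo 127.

Run the extended Euclidean algorithm:
127 = 5·24 + 7
24 = 3·7 + 3
7 = 2·3 + 1
3 = 3·1 + 0
gcd(24, 127) = 1, so the inverse exists.
Bézout: 1 = 7·127 − 37·24.
So 24⁻¹ ≡ −37 ≡ 90 (mod 127).

90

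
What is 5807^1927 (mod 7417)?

5807^1 ≡ 5807 (mod 7417)
5807^2 ≡ 5807^2 = 33721249 ≡ 3567 (mod 7417)
5807^4 ≡ 3567^2 = 12723489 ≡ 3334 (mod 7417)
5807^8 ≡ 3334^2 = 11115556 ≡ 4890 (mod 7417)
5807^16 ≡ 4890^2 = 23912100 ≡ 7109 (mod 7417)
5807^32 ≡ 7109^2 = 50537881 ≡ 5860 (mod 7417)
5807^64 ≡ 5860^2 = 34339600 ≡ 6307 (mod 7417)
5807^128 ≡ 6307^2 = 39778249 ≡ 878 (mod 7417)
5807^256 ≡ 878^2 = 770884 ≡ 6933 (mod 7417)
5807^512 ≡ 6933^2 = 48066489 ≡ 4329 (mod 7417)
5807^1024 ≡ 4329^2 = 18740241 ≡ 4899 (mod 7417)
5807^1927 = 5807^1024 × 5807^512 × 5807^256 × 5807^128 × 5807^4 × 5807^2 × 5807^1 ≡ 4899 × 4329 × 6933 × 878 × 3334 × 3567 × 5807 (mod 7417).
Accumulate the product:
4899 × 4329 = 21207771 ≡ 2568
2568 × 6933 = 17803944 ≡ 3144
3144 × 878 = 2760432 ≡ 1308
1308 × 3334 = 4360872 ≡ 7093
7093 × 3567 = 25300731 ≡ 1344
1344 × 5807 = 7804608 ≡ 1924

1924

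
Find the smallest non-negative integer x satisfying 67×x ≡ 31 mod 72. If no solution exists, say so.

37

gcd(67, 72) = 1, so a unique solution mod 72 exists.
67⁻¹ ≡ 43 (mod 72).
x ≡ 43×31 ≡ 37 (mod 72).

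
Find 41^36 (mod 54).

1

36 in binary is 100100, i.e. 36 = 32 + 4.
41^1 ≡ 41 (mod 54)
41^2 ≡ 41^2 = 1681 ≡ 7 (mod 54)
41^4 ≡ 7^2 = 49 (mod 54)
41^8 ≡ 49^2 = 2401 ≡ 25 (mod 54)
41^16 ≡ 25^2 = 625 ≡ 31 (mod 54)
41^32 ≡ 31^2 = 961 ≡ 43 (mod 54)
41^36 = 41^32 × 41^4 ≡ 43 × 49 (mod 54).
43 × 49 = 2107 ≡ 1 (mod 54).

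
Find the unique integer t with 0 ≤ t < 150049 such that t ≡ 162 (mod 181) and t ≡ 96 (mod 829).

181⁻¹ mod 829: 181×600 ≡ 1 (mod 829), so 181⁻¹ ≡ 600.
t = 162 + 181×((96 − 162)×600 mod 829) = 162 + 181×192 = 34914.

34914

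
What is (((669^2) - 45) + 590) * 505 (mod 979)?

(669)^2 ≡ 158 (mod 979)
158 - 45 = 113
113 + 590 = 703
703 * 505 = 355015 ≡ 617 (mod 979)

617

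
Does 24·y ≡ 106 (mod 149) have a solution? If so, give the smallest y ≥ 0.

141

gcd(24, 149) = 1, so a unique solution mod 149 exists.
24⁻¹ ≡ 118 (mod 149).
y ≡ 118·106 ≡ 141 (mod 149).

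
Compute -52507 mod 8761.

59

-52507 = -6*8761 + 59, so -52507 ≡ 59 (mod 8761).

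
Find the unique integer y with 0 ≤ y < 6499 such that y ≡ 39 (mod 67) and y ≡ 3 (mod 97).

2719

67⁻¹ mod 97: 67·42 ≡ 1 (mod 97), so 67⁻¹ ≡ 42.
y = 39 + 67·((3 − 39)·42 mod 97) = 39 + 67·40 = 2719.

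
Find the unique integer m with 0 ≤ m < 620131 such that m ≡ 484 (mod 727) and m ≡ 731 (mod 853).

727⁻¹ mod 853: 727×88 ≡ 1 (mod 853), so 727⁻¹ ≡ 88.
m = 484 + 727×((731 − 484)×88 mod 853) = 484 + 727×411 = 299281.

299281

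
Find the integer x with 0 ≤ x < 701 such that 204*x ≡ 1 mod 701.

By the extended Euclidean algorithm:
701 = 3×204 + 89
204 = 2×89 + 26
89 = 3×26 + 11
26 = 2×11 + 4
11 = 2×4 + 3
4 = 1×3 + 1
3 = 3×1 + 0
gcd(204, 701) = 1, so the inverse exists.
Back-substitute for 1:
1 = 1×4 − 1×3
  = −1×11 + 3×4
  = 3×26 − 7×11
  = −7×89 + 24×26
  = 24×204 − 55×89
  = −55×701 + 189×204
So 204⁻¹ ≡ 189 (mod 701).

189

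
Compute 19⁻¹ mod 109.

109 = 5·19 + 14
19 = 1·14 + 5
14 = 2·5 + 4
5 = 1·4 + 1
4 = 4·1 + 0
gcd(19, 109) = 1, so the inverse exists.
Bézout: 1 = −4·109 + 23·19.
So 19⁻¹ ≡ 23 (mod 109).

23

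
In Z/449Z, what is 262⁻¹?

12

Apply the Euclidean algorithm and back-substitute:
449 = 1×262 + 187
262 = 1×187 + 75
187 = 2×75 + 37
75 = 2×37 + 1
37 = 37×1 + 0
gcd(262, 449) = 1, so the inverse exists.
Back-substitute for 1:
1 = 1×75 − 2×37
  = −2×187 + 5×75
  = 5×262 − 7×187
  = −7×449 + 12×262
So 262⁻¹ ≡ 12 (mod 449).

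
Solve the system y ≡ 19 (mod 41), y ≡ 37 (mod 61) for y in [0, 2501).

41⁻¹ mod 61: 41·3 ≡ 1 (mod 61), so 41⁻¹ ≡ 3.
y = 19 + 41·((37 − 19)·3 mod 61) = 19 + 41·54 = 2233.

2233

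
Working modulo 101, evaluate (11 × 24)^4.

36

11 × 24 = 264 ≡ 62 (mod 101)
(62)^4 ≡ 36 (mod 101)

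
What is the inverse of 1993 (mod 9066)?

Apply the Euclidean algorithm and back-substitute:
9066 = 4×1993 + 1094
1993 = 1×1094 + 899
1094 = 1×899 + 195
899 = 4×195 + 119
195 = 1×119 + 76
119 = 1×76 + 43
76 = 1×43 + 33
43 = 1×33 + 10
33 = 3×10 + 3
10 = 3×3 + 1
3 = 3×1 + 0
gcd(1993, 9066) = 1, so the inverse exists.
Back-substitute for 1:
1 = 1×10 − 3×3
  = −3×33 + 10×10
  = 10×43 − 13×33
  = −13×76 + 23×43
  = 23×119 − 36×76
  = −36×195 + 59×119
  = 59×899 − 272×195
  = −272×1094 + 331×899
  = 331×1993 − 603×1094
  = −603×9066 + 2743×1993
So 1993⁻¹ ≡ 2743 (mod 9066).

2743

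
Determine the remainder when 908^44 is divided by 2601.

44 in binary is 101100, i.e. 44 = 32 + 8 + 4.
908^1 ≡ 908 (mod 2601)
908^2 ≡ 908^2 = 824464 ≡ 2548 (mod 2601)
908^4 ≡ 2548^2 = 6492304 ≡ 208 (mod 2601)
908^8 ≡ 208^2 = 43264 ≡ 1648 (mod 2601)
908^16 ≡ 1648^2 = 2715904 ≡ 460 (mod 2601)
908^32 ≡ 460^2 = 211600 ≡ 919 (mod 2601)
908^44 = 908^32 * 908^8 * 908^4 ≡ 919 * 1648 * 208 (mod 2601).
Accumulate the product:
919 * 1648 = 1514512 ≡ 730
730 * 208 = 151840 ≡ 982

982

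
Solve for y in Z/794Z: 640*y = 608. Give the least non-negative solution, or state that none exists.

259

gcd(640, 794) = 2, and 2 | 608, so solutions exist.
Divide through by 2: 320*y = 304 (mod 397).
320⁻¹ ≡ 232 (mod 397).
y ≡ 232*304 ≡ 259 (mod 397).
The smallest non-negative solution is y = 259.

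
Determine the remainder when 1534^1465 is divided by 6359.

Using repeated squaring:
1465 in binary is 10110111001, i.e. 1465 = 1024 + 256 + 128 + 32 + 16 + 8 + 1.
1534^1 ≡ 1534 (mod 6359)
1534^2 ≡ 1534^2 = 2353156 ≡ 326 (mod 6359)
1534^4 ≡ 326^2 = 106276 ≡ 4532 (mod 6359)
1534^8 ≡ 4532^2 = 20539024 ≡ 5813 (mod 6359)
1534^16 ≡ 5813^2 = 33790969 ≡ 5602 (mod 6359)
1534^32 ≡ 5602^2 = 31382404 ≡ 739 (mod 6359)
1534^64 ≡ 739^2 = 546121 ≡ 5606 (mod 6359)
1534^128 ≡ 5606^2 = 31427236 ≡ 1058 (mod 6359)
1534^256 ≡ 1058^2 = 1119364 ≡ 180 (mod 6359)
1534^512 ≡ 180^2 = 32400 ≡ 605 (mod 6359)
1534^1024 ≡ 605^2 = 366025 ≡ 3562 (mod 6359)
1534^1465 = 1534^1024 · 1534^256 · 1534^128 · 1534^32 · 1534^16 · 1534^8 · 1534^1 ≡ 3562 · 180 · 1058 · 739 · 5602 · 5813 · 1534 (mod 6359).
Accumulate the product:
3562 · 180 = 641160 ≡ 5260
5260 · 1058 = 5565080 ≡ 955
955 · 739 = 705745 ≡ 6255
6255 · 5602 = 35040510 ≡ 2420
2420 · 5813 = 14067460 ≡ 1352
1352 · 1534 = 2073968 ≡ 934

934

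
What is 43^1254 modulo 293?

Using repeated squaring:
1254 in binary is 10011100110, i.e. 1254 = 1024 + 128 + 64 + 32 + 4 + 2.
43^1 ≡ 43 (mod 293)
43^2 ≡ 43^2 = 1849 ≡ 91 (mod 293)
43^4 ≡ 91^2 = 8281 ≡ 77 (mod 293)
43^8 ≡ 77^2 = 5929 ≡ 69 (mod 293)
43^16 ≡ 69^2 = 4761 ≡ 73 (mod 293)
43^32 ≡ 73^2 = 5329 ≡ 55 (mod 293)
43^64 ≡ 55^2 = 3025 ≡ 95 (mod 293)
43^128 ≡ 95^2 = 9025 ≡ 235 (mod 293)
43^256 ≡ 235^2 = 55225 ≡ 141 (mod 293)
43^512 ≡ 141^2 = 19881 ≡ 250 (mod 293)
43^1024 ≡ 250^2 = 62500 ≡ 91 (mod 293)
43^1254 = 43^1024 × 43^128 × 43^64 × 43^32 × 43^4 × 43^2 ≡ 91 × 235 × 95 × 55 × 77 × 91 (mod 293).
Accumulate the product:
91 × 235 = 21385 ≡ 289
289 × 95 = 27455 ≡ 206
206 × 55 = 11330 ≡ 196
196 × 77 = 15092 ≡ 149
149 × 91 = 13559 ≡ 81

81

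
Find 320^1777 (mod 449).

1777 in binary is 11011110001, i.e. 1777 = 1024 + 512 + 128 + 64 + 32 + 16 + 1.
320^1 ≡ 320 (mod 449)
320^2 ≡ 320^2 = 102400 ≡ 28 (mod 449)
320^4 ≡ 28^2 = 784 ≡ 335 (mod 449)
320^8 ≡ 335^2 = 112225 ≡ 424 (mod 449)
320^16 ≡ 424^2 = 179776 ≡ 176 (mod 449)
320^32 ≡ 176^2 = 30976 ≡ 444 (mod 449)
320^64 ≡ 444^2 = 197136 ≡ 25 (mod 449)
320^128 ≡ 25^2 = 625 ≡ 176 (mod 449)
320^256 ≡ 176^2 = 30976 ≡ 444 (mod 449)
320^512 ≡ 444^2 = 197136 ≡ 25 (mod 449)
320^1024 ≡ 25^2 = 625 ≡ 176 (mod 449)
320^1777 = 320^1024 × 320^512 × 320^128 × 320^64 × 320^32 × 320^16 × 320^1 ≡ 176 × 25 × 176 × 25 × 444 × 176 × 320 (mod 449).
Accumulate the product:
176 × 25 = 4400 ≡ 359
359 × 176 = 63184 ≡ 324
324 × 25 = 8100 ≡ 18
18 × 444 = 7992 ≡ 359
359 × 176 = 63184 ≡ 324
324 × 320 = 103680 ≡ 410

410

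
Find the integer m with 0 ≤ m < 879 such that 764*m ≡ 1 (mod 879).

107

879 = 1*764 + 115
764 = 6*115 + 74
115 = 1*74 + 41
74 = 1*41 + 33
41 = 1*33 + 8
33 = 4*8 + 1
8 = 8*1 + 0
gcd(764, 879) = 1, so the inverse exists.
Back-substitute for 1:
1 = 1*33 − 4*8
  = −4*41 + 5*33
  = 5*74 − 9*41
  = −9*115 + 14*74
  = 14*764 − 93*115
  = −93*879 + 107*764
So 764⁻¹ ≡ 107 (mod 879).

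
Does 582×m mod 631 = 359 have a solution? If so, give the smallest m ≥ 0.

gcd(582, 631) = 1, so a unique solution mod 631 exists.
582⁻¹ ≡ 103 (mod 631).
m ≡ 103×359 ≡ 379 (mod 631).

379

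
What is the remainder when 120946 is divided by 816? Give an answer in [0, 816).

178

120946 = 148*816 + 178, so 120946 ≡ 178 (mod 816).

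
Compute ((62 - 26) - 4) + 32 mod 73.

64

62 - 26 = 36
36 - 4 = 32
32 + 32 = 64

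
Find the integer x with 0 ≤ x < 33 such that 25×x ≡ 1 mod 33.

4

Run the extended Euclidean algorithm:
33 = 1·25 + 8
25 = 3·8 + 1
8 = 8·1 + 0
gcd(25, 33) = 1, so the inverse exists.
Back-substitute for 1:
1 = 1·25 − 3·8
  = −3·33 + 4·25
So 25⁻¹ ≡ 4 (mod 33).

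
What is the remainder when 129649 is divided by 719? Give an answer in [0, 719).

229

129649 = 180*719 + 229, so 129649 ≡ 229 (mod 719).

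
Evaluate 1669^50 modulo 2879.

Using repeated squaring:
50 in binary is 110010, i.e. 50 = 32 + 16 + 2.
1669^1 ≡ 1669 (mod 2879)
1669^2 ≡ 1669^2 = 2785561 ≡ 1568 (mod 2879)
1669^4 ≡ 1568^2 = 2458624 ≡ 2837 (mod 2879)
1669^8 ≡ 2837^2 = 8048569 ≡ 1764 (mod 2879)
1669^16 ≡ 1764^2 = 3111696 ≡ 2376 (mod 2879)
1669^32 ≡ 2376^2 = 5645376 ≡ 2536 (mod 2879)
1669^50 = 1669^32 · 1669^16 · 1669^2 ≡ 2536 · 2376 · 1568 (mod 2879).
Accumulate the product:
2536 · 2376 = 6025536 ≡ 2668
2668 · 1568 = 4183424 ≡ 237

237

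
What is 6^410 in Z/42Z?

36

Compute successive squares:
6^1 ≡ 6 (mod 42)
6^2 ≡ 6^2 = 36 (mod 42)
6^4 ≡ 36^2 = 1296 ≡ 36 (mod 42)
6^8 ≡ 36^2 = 1296 ≡ 36 (mod 42)
6^16 ≡ 36^2 = 1296 ≡ 36 (mod 42)
6^32 ≡ 36^2 = 1296 ≡ 36 (mod 42)
6^64 ≡ 36^2 = 1296 ≡ 36 (mod 42)
6^128 ≡ 36^2 = 1296 ≡ 36 (mod 42)
6^256 ≡ 36^2 = 1296 ≡ 36 (mod 42)
6^410 = 6^256 * 6^128 * 6^16 * 6^8 * 6^2 ≡ 36 * 36 * 36 * 36 * 36 (mod 42).
Accumulate the product:
36 * 36 = 1296 ≡ 36
36 * 36 = 1296 ≡ 36
36 * 36 = 1296 ≡ 36
36 * 36 = 1296 ≡ 36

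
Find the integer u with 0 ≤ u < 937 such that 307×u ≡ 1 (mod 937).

937 = 3·307 + 16
307 = 19·16 + 3
16 = 5·3 + 1
3 = 3·1 + 0
gcd(307, 937) = 1, so the inverse exists.
Back-substitute for 1:
1 = 1·16 − 5·3
  = −5·307 + 96·16
  = 96·937 − 293·307
So 307⁻¹ ≡ −293 ≡ 644 (mod 937).

644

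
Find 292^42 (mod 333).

100

42 in binary is 101010, i.e. 42 = 32 + 8 + 2.
292^1 ≡ 292 (mod 333)
292^2 ≡ 292^2 = 85264 ≡ 16 (mod 333)
292^4 ≡ 16^2 = 256 (mod 333)
292^8 ≡ 256^2 = 65536 ≡ 268 (mod 333)
292^16 ≡ 268^2 = 71824 ≡ 229 (mod 333)
292^32 ≡ 229^2 = 52441 ≡ 160 (mod 333)
292^42 = 292^32 * 292^8 * 292^2 ≡ 160 * 268 * 16 (mod 333).
Accumulate the product:
160 * 268 = 42880 ≡ 256
256 * 16 = 4096 ≡ 100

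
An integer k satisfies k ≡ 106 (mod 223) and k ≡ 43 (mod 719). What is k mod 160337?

61877

223⁻¹ mod 719: 223×532 ≡ 1 (mod 719), so 223⁻¹ ≡ 532.
k = 106 + 223×((43 − 106)×532 mod 719) = 106 + 223×277 = 61877.
Check: 61877 mod 223 = 106, 61877 mod 719 = 43. ✓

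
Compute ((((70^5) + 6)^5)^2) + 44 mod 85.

60

(70)^5 ≡ 15 (mod 85)
15 + 6 = 21
(21)^5 ≡ 21 (mod 85)
(21)^2 ≡ 16 (mod 85)
16 + 44 = 60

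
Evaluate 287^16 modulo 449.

5

287^1 ≡ 287 (mod 449)
287^2 ≡ 287^2 = 82369 ≡ 202 (mod 449)
287^4 ≡ 202^2 = 40804 ≡ 394 (mod 449)
287^8 ≡ 394^2 = 155236 ≡ 331 (mod 449)
287^16 ≡ 331^2 = 109561 ≡ 5 (mod 449)
So 287^16 ≡ 5 (mod 449).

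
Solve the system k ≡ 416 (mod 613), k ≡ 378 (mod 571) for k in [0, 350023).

613⁻¹ mod 571: 613*68 ≡ 1 (mod 571), so 613⁻¹ ≡ 68.
k = 416 + 613*((378 − 416)*68 mod 571) = 416 + 613*271 = 166539.
Check: 166539 mod 613 = 416, 166539 mod 571 = 378. ✓

166539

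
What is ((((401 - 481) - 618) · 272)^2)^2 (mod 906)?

401 - 481 = -80 ≡ 826 (mod 906)
826 - 618 = 208
208 · 272 = 56576 ≡ 404 (mod 906)
(404)^2 ≡ 136 (mod 906)
(136)^2 ≡ 376 (mod 906)

376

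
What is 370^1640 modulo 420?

400

Using repeated squaring:
1640 in binary is 11001101000, i.e. 1640 = 1024 + 512 + 64 + 32 + 8.
370^1 ≡ 370 (mod 420)
370^2 ≡ 370^2 = 136900 ≡ 400 (mod 420)
370^4 ≡ 400^2 = 160000 ≡ 400 (mod 420)
370^8 ≡ 400^2 = 160000 ≡ 400 (mod 420)
370^16 ≡ 400^2 = 160000 ≡ 400 (mod 420)
370^32 ≡ 400^2 = 160000 ≡ 400 (mod 420)
370^64 ≡ 400^2 = 160000 ≡ 400 (mod 420)
370^128 ≡ 400^2 = 160000 ≡ 400 (mod 420)
370^256 ≡ 400^2 = 160000 ≡ 400 (mod 420)
370^512 ≡ 400^2 = 160000 ≡ 400 (mod 420)
370^1024 ≡ 400^2 = 160000 ≡ 400 (mod 420)
370^1640 = 370^1024 · 370^512 · 370^64 · 370^32 · 370^8 ≡ 400 · 400 · 400 · 400 · 400 (mod 420).
Accumulate the product:
400 · 400 = 160000 ≡ 400
400 · 400 = 160000 ≡ 400
400 · 400 = 160000 ≡ 400
400 · 400 = 160000 ≡ 400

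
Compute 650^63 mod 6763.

782

63 in binary is 111111, i.e. 63 = 32 + 16 + 8 + 4 + 2 + 1.
650^1 ≡ 650 (mod 6763)
650^2 ≡ 650^2 = 422500 ≡ 3194 (mod 6763)
650^4 ≡ 3194^2 = 10201636 ≡ 3032 (mod 6763)
650^8 ≡ 3032^2 = 9193024 ≡ 2107 (mod 6763)
650^16 ≡ 2107^2 = 4439449 ≡ 2921 (mod 6763)
650^32 ≡ 2921^2 = 8532241 ≡ 4098 (mod 6763)
650^63 = 650^32 · 650^16 · 650^8 · 650^4 · 650^2 · 650^1 ≡ 4098 · 2921 · 2107 · 3032 · 3194 · 650 (mod 6763).
Accumulate the product:
4098 · 2921 = 11970258 ≡ 6511
6511 · 2107 = 13718677 ≡ 3313
3313 · 3032 = 10045016 ≡ 1961
1961 · 3194 = 6263434 ≡ 896
896 · 650 = 582400 ≡ 782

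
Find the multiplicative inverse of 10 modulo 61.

Run the extended Euclidean algorithm:
61 = 6×10 + 1
10 = 10×1 + 0
gcd(10, 61) = 1, so the inverse exists.
Bézout: 1 = 1×61 − 6×10.
So 10⁻¹ ≡ −6 ≡ 55 (mod 61).

55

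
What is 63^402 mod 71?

Using repeated squaring:
402 in binary is 110010010, i.e. 402 = 256 + 128 + 16 + 2.
63^1 ≡ 63 (mod 71)
63^2 ≡ 63^2 = 3969 ≡ 64 (mod 71)
63^4 ≡ 64^2 = 4096 ≡ 49 (mod 71)
63^8 ≡ 49^2 = 2401 ≡ 58 (mod 71)
63^16 ≡ 58^2 = 3364 ≡ 27 (mod 71)
63^32 ≡ 27^2 = 729 ≡ 19 (mod 71)
63^64 ≡ 19^2 = 361 ≡ 6 (mod 71)
63^128 ≡ 6^2 = 36 (mod 71)
63^256 ≡ 36^2 = 1296 ≡ 18 (mod 71)
63^402 = 63^256 · 63^128 · 63^16 · 63^2 ≡ 18 · 36 · 27 · 64 (mod 71).
Accumulate the product:
18 · 36 = 648 ≡ 9
9 · 27 = 243 ≡ 30
30 · 64 = 1920 ≡ 3

3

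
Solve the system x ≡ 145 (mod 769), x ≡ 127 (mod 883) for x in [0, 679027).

769⁻¹ mod 883: 769*426 ≡ 1 (mod 883), so 769⁻¹ ≡ 426.
x = 145 + 769*((127 − 145)*426 mod 883) = 145 + 769*279 = 214696.

214696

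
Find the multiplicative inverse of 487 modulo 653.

653 = 1×487 + 166
487 = 2×166 + 155
166 = 1×155 + 11
155 = 14×11 + 1
11 = 11×1 + 0
gcd(487, 653) = 1, so the inverse exists.
Back-substitute for 1:
1 = 1×155 − 14×11
  = −14×166 + 15×155
  = 15×487 − 44×166
  = −44×653 + 59×487
So 487⁻¹ ≡ 59 (mod 653).

59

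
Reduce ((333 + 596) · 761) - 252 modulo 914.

333 + 596 = 929 ≡ 15 (mod 914)
15 · 761 = 11415 ≡ 447 (mod 914)
447 - 252 = 195

195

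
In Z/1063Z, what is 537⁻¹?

580

1063 = 1·537 + 526
537 = 1·526 + 11
526 = 47·11 + 9
11 = 1·9 + 2
9 = 4·2 + 1
2 = 2·1 + 0
gcd(537, 1063) = 1, so the inverse exists.
Bézout: 1 = 244·1063 − 483·537.
So 537⁻¹ ≡ −483 ≡ 580 (mod 1063).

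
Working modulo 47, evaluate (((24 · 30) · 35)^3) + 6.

24 · 30 = 720 ≡ 15 (mod 47)
15 · 35 = 525 ≡ 8 (mod 47)
(8)^3 ≡ 42 (mod 47)
42 + 6 = 48 ≡ 1 (mod 47)

1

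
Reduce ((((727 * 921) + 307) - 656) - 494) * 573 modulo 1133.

518

727 * 921 = 669567 ≡ 1097 (mod 1133)
1097 + 307 = 1404 ≡ 271 (mod 1133)
271 - 656 = -385 ≡ 748 (mod 1133)
748 - 494 = 254
254 * 573 = 145542 ≡ 518 (mod 1133)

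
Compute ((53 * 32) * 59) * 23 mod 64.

32

53 * 32 = 1696 ≡ 32 (mod 64)
32 * 59 = 1888 ≡ 32 (mod 64)
32 * 23 = 736 ≡ 32 (mod 64)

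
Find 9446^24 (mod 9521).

3105

9446^1 ≡ 9446 (mod 9521)
9446^2 ≡ 9446^2 = 89226916 ≡ 5625 (mod 9521)
9446^4 ≡ 5625^2 = 31640625 ≡ 2342 (mod 9521)
9446^8 ≡ 2342^2 = 5484964 ≡ 868 (mod 9521)
9446^16 ≡ 868^2 = 753424 ≡ 1265 (mod 9521)
9446^24 = 9446^16 · 9446^8 ≡ 1265 · 868 (mod 9521).
1265 · 868 = 1098020 ≡ 3105 (mod 9521).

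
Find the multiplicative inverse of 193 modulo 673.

By the extended Euclidean algorithm:
673 = 3*193 + 94
193 = 2*94 + 5
94 = 18*5 + 4
5 = 1*4 + 1
4 = 4*1 + 0
gcd(193, 673) = 1, so the inverse exists.
Back-substitute for 1:
1 = 1*5 − 1*4
  = −1*94 + 19*5
  = 19*193 − 39*94
  = −39*673 + 136*193
So 193⁻¹ ≡ 136 (mod 673).

136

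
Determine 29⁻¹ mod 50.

19

By the extended Euclidean algorithm:
50 = 1×29 + 21
29 = 1×21 + 8
21 = 2×8 + 5
8 = 1×5 + 3
5 = 1×3 + 2
3 = 1×2 + 1
2 = 2×1 + 0
gcd(29, 50) = 1, so the inverse exists.
Bézout: 1 = −11×50 + 19×29.
So 29⁻¹ ≡ 19 (mod 50).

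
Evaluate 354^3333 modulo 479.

By square-and-multiply:
3333 in binary is 110100000101, i.e. 3333 = 2048 + 1024 + 256 + 4 + 1.
354^1 ≡ 354 (mod 479)
354^2 ≡ 354^2 = 125316 ≡ 297 (mod 479)
354^4 ≡ 297^2 = 88209 ≡ 73 (mod 479)
354^8 ≡ 73^2 = 5329 ≡ 60 (mod 479)
354^16 ≡ 60^2 = 3600 ≡ 247 (mod 479)
354^32 ≡ 247^2 = 61009 ≡ 176 (mod 479)
354^64 ≡ 176^2 = 30976 ≡ 320 (mod 479)
354^128 ≡ 320^2 = 102400 ≡ 373 (mod 479)
354^256 ≡ 373^2 = 139129 ≡ 219 (mod 479)
354^512 ≡ 219^2 = 47961 ≡ 61 (mod 479)
354^1024 ≡ 61^2 = 3721 ≡ 368 (mod 479)
354^2048 ≡ 368^2 = 135424 ≡ 346 (mod 479)
354^3333 = 354^2048 * 354^1024 * 354^256 * 354^4 * 354^1 ≡ 346 * 368 * 219 * 73 * 354 (mod 479).
Accumulate the product:
346 * 368 = 127328 ≡ 393
393 * 219 = 86067 ≡ 326
326 * 73 = 23798 ≡ 327
327 * 354 = 115758 ≡ 319

319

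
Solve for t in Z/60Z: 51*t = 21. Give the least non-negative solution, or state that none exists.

gcd(51, 60) = 3, and 3 | 21, so solutions exist.
Divide through by 3: 17*t ≡ 7 (mod 20).
17⁻¹ ≡ 13 (mod 20).
t ≡ 13*7 ≡ 11 (mod 20).
The smallest non-negative solution is t = 11.

11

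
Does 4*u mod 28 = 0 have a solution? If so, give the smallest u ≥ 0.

0

gcd(4, 28) = 4, and 4 | 0, so solutions exist.
Divide through by 4: 1*u ≡ 0 (mod 7).
1⁻¹ ≡ 1 (mod 7).
u ≡ 1*0 ≡ 0 (mod 7).
The smallest non-negative solution is u = 0.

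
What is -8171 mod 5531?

-8171 = -2×5531 + 2891, so -8171 ≡ 2891 (mod 5531).

2891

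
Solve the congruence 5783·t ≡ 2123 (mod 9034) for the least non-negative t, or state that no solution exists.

255

gcd(5783, 9034) = 1, so a unique solution mod 9034 exists.
5783⁻¹ ≡ 2915 (mod 9034).
t ≡ 2915·2123 ≡ 255 (mod 9034).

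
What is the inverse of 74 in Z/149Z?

147

Run the extended Euclidean algorithm:
149 = 2*74 + 1
74 = 74*1 + 0
gcd(74, 149) = 1, so the inverse exists.
Bézout: 1 = 1*149 − 2*74.
So 74⁻¹ ≡ −2 ≡ 147 (mod 149).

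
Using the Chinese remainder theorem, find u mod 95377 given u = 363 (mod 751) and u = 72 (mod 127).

28901

751⁻¹ mod 127: 751*23 ≡ 1 (mod 127), so 751⁻¹ ≡ 23.
u = 363 + 751*((72 − 363)*23 mod 127) = 363 + 751*38 = 28901.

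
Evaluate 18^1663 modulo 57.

18

18^1 ≡ 18 (mod 57)
18^2 ≡ 18^2 = 324 ≡ 39 (mod 57)
18^4 ≡ 39^2 = 1521 ≡ 39 (mod 57)
18^8 ≡ 39^2 = 1521 ≡ 39 (mod 57)
18^16 ≡ 39^2 = 1521 ≡ 39 (mod 57)
18^32 ≡ 39^2 = 1521 ≡ 39 (mod 57)
18^64 ≡ 39^2 = 1521 ≡ 39 (mod 57)
18^128 ≡ 39^2 = 1521 ≡ 39 (mod 57)
18^256 ≡ 39^2 = 1521 ≡ 39 (mod 57)
18^512 ≡ 39^2 = 1521 ≡ 39 (mod 57)
18^1024 ≡ 39^2 = 1521 ≡ 39 (mod 57)
18^1663 = 18^1024 · 18^512 · 18^64 · 18^32 · 18^16 · 18^8 · 18^4 · 18^2 · 18^1 ≡ 39 · 39 · 39 · 39 · 39 · 39 · 39 · 39 · 18 (mod 57).
Accumulate the product:
39 · 39 = 1521 ≡ 39
39 · 39 = 1521 ≡ 39
39 · 39 = 1521 ≡ 39
39 · 39 = 1521 ≡ 39
39 · 39 = 1521 ≡ 39
39 · 39 = 1521 ≡ 39
39 · 39 = 1521 ≡ 39
39 · 18 = 702 ≡ 18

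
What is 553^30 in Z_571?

353

Compute successive squares:
553^1 ≡ 553 (mod 571)
553^2 ≡ 553^2 = 305809 ≡ 324 (mod 571)
553^4 ≡ 324^2 = 104976 ≡ 483 (mod 571)
553^8 ≡ 483^2 = 233289 ≡ 321 (mod 571)
553^16 ≡ 321^2 = 103041 ≡ 261 (mod 571)
553^30 = 553^16 * 553^8 * 553^4 * 553^2 ≡ 261 * 321 * 483 * 324 (mod 571).
Accumulate the product:
261 * 321 = 83781 ≡ 415
415 * 483 = 200445 ≡ 24
24 * 324 = 7776 ≡ 353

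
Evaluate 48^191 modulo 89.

51

By square-and-multiply:
191 in binary is 10111111, i.e. 191 = 128 + 32 + 16 + 8 + 4 + 2 + 1.
48^1 ≡ 48 (mod 89)
48^2 ≡ 48^2 = 2304 ≡ 79 (mod 89)
48^4 ≡ 79^2 = 6241 ≡ 11 (mod 89)
48^8 ≡ 11^2 = 121 ≡ 32 (mod 89)
48^16 ≡ 32^2 = 1024 ≡ 45 (mod 89)
48^32 ≡ 45^2 = 2025 ≡ 67 (mod 89)
48^64 ≡ 67^2 = 4489 ≡ 39 (mod 89)
48^128 ≡ 39^2 = 1521 ≡ 8 (mod 89)
48^191 = 48^128 × 48^32 × 48^16 × 48^8 × 48^4 × 48^2 × 48^1 ≡ 8 × 67 × 45 × 32 × 11 × 79 × 48 (mod 89).
Accumulate the product:
8 × 67 = 536 ≡ 2
2 × 45 = 90 ≡ 1
1 × 32 = 32
32 × 11 = 352 ≡ 85
85 × 79 = 6715 ≡ 40
40 × 48 = 1920 ≡ 51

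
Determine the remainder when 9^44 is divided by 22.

By square-and-multiply:
44 in binary is 101100, i.e. 44 = 32 + 8 + 4.
9^1 ≡ 9 (mod 22)
9^2 ≡ 9^2 = 81 ≡ 15 (mod 22)
9^4 ≡ 15^2 = 225 ≡ 5 (mod 22)
9^8 ≡ 5^2 = 25 ≡ 3 (mod 22)
9^16 ≡ 3^2 = 9 (mod 22)
9^32 ≡ 9^2 = 81 ≡ 15 (mod 22)
9^44 = 9^32 × 9^8 × 9^4 ≡ 15 × 3 × 5 (mod 22).
Accumulate the product:
15 × 3 = 45 ≡ 1
1 × 5 = 5

5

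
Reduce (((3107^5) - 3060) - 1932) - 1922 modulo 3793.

(3107)^5 ≡ 3102 (mod 3793)
3102 - 3060 = 42
42 - 1932 = -1890 ≡ 1903 (mod 3793)
1903 - 1922 = -19 ≡ 3774 (mod 3793)

3774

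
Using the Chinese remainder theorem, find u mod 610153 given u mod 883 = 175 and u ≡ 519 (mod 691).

883⁻¹ mod 691: 883*18 ≡ 1 (mod 691), so 883⁻¹ ≡ 18.
u = 175 + 883*((519 − 175)*18 mod 691) = 175 + 883*664 = 586487.
Check: 586487 mod 883 = 175, 586487 mod 691 = 519. ✓

586487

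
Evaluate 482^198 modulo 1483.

Compute successive squares:
482^1 ≡ 482 (mod 1483)
482^2 ≡ 482^2 = 232324 ≡ 976 (mod 1483)
482^4 ≡ 976^2 = 952576 ≡ 490 (mod 1483)
482^8 ≡ 490^2 = 240100 ≡ 1337 (mod 1483)
482^16 ≡ 1337^2 = 1787569 ≡ 554 (mod 1483)
482^32 ≡ 554^2 = 306916 ≡ 1418 (mod 1483)
482^64 ≡ 1418^2 = 2010724 ≡ 1259 (mod 1483)
482^128 ≡ 1259^2 = 1585081 ≡ 1237 (mod 1483)
482^198 = 482^128 × 482^64 × 482^4 × 482^2 ≡ 1237 × 1259 × 490 × 976 (mod 1483).
Accumulate the product:
1237 × 1259 = 1557383 ≡ 233
233 × 490 = 114170 ≡ 1462
1462 × 976 = 1426912 ≡ 266

266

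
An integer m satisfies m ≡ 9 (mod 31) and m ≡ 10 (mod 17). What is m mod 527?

31⁻¹ mod 17: 31·11 ≡ 1 (mod 17), so 31⁻¹ ≡ 11.
m = 9 + 31·((10 − 9)·11 mod 17) = 9 + 31·11 = 350.
Check: 350 mod 31 = 9, 350 mod 17 = 10. ✓

350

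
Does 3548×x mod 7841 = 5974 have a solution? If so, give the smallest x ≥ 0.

2331

gcd(3548, 7841) = 1, so a unique solution mod 7841 exists.
3548⁻¹ ≡ 2968 (mod 7841).
x ≡ 2968×5974 ≡ 2331 (mod 7841).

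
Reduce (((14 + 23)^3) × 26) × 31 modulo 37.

0

14 + 23 = 37 ≡ 0 (mod 37)
(0)^3 ≡ 0 (mod 37)
0 × 26 = 0
0 × 31 = 0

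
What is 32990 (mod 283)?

32990 = 116×283 + 162, so 32990 ≡ 162 (mod 283).

162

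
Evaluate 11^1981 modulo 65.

11

1981 in binary is 11110111101, i.e. 1981 = 1024 + 512 + 256 + 128 + 32 + 16 + 8 + 4 + 1.
11^1 ≡ 11 (mod 65)
11^2 ≡ 11^2 = 121 ≡ 56 (mod 65)
11^4 ≡ 56^2 = 3136 ≡ 16 (mod 65)
11^8 ≡ 16^2 = 256 ≡ 61 (mod 65)
11^16 ≡ 61^2 = 3721 ≡ 16 (mod 65)
11^32 ≡ 16^2 = 256 ≡ 61 (mod 65)
11^64 ≡ 61^2 = 3721 ≡ 16 (mod 65)
11^128 ≡ 16^2 = 256 ≡ 61 (mod 65)
11^256 ≡ 61^2 = 3721 ≡ 16 (mod 65)
11^512 ≡ 16^2 = 256 ≡ 61 (mod 65)
11^1024 ≡ 61^2 = 3721 ≡ 16 (mod 65)
11^1981 = 11^1024 * 11^512 * 11^256 * 11^128 * 11^32 * 11^16 * 11^8 * 11^4 * 11^1 ≡ 16 * 61 * 16 * 61 * 61 * 16 * 61 * 16 * 11 (mod 65).
Accumulate the product:
16 * 61 = 976 ≡ 1
1 * 16 = 16
16 * 61 = 976 ≡ 1
1 * 61 = 61
61 * 16 = 976 ≡ 1
1 * 61 = 61
61 * 16 = 976 ≡ 1
1 * 11 = 11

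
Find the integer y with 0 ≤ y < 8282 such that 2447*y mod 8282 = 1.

8282 = 3·2447 + 941
2447 = 2·941 + 565
941 = 1·565 + 376
565 = 1·376 + 189
376 = 1·189 + 187
189 = 1·187 + 2
187 = 93·2 + 1
2 = 2·1 + 0
gcd(2447, 8282) = 1, so the inverse exists.
Back-substitute for 1:
1 = 1·187 − 93·2
  = −93·189 + 94·187
  = 94·376 − 187·189
  = −187·565 + 281·376
  = 281·941 − 468·565
  = −468·2447 + 1217·941
  = 1217·8282 − 4119·2447
So 2447⁻¹ ≡ −4119 ≡ 4163 (mod 8282).

4163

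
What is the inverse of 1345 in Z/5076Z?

Apply the Euclidean algorithm and back-substitute:
5076 = 3*1345 + 1041
1345 = 1*1041 + 304
1041 = 3*304 + 129
304 = 2*129 + 46
129 = 2*46 + 37
46 = 1*37 + 9
37 = 4*9 + 1
9 = 9*1 + 0
gcd(1345, 5076) = 1, so the inverse exists.
Bézout: 1 = 146*5076 − 551*1345.
So 1345⁻¹ ≡ −551 ≡ 4525 (mod 5076).

4525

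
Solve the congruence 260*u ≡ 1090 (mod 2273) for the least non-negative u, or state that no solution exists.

791

gcd(260, 2273) = 1, so a unique solution mod 2273 exists.
260⁻¹ ≡ 1425 (mod 2273).
u ≡ 1425*1090 ≡ 791 (mod 2273).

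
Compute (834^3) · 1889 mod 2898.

(834)^3 ≡ 1044 (mod 2898)
1044 · 1889 = 1972116 ≡ 1476 (mod 2898)

1476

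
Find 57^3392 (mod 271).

268

Using repeated squaring:
3392 in binary is 110101000000, i.e. 3392 = 2048 + 1024 + 256 + 64.
57^1 ≡ 57 (mod 271)
57^2 ≡ 57^2 = 3249 ≡ 268 (mod 271)
57^4 ≡ 268^2 = 71824 ≡ 9 (mod 271)
57^8 ≡ 9^2 = 81 (mod 271)
57^16 ≡ 81^2 = 6561 ≡ 57 (mod 271)
57^32 ≡ 57^2 = 3249 ≡ 268 (mod 271)
57^64 ≡ 268^2 = 71824 ≡ 9 (mod 271)
57^128 ≡ 9^2 = 81 (mod 271)
57^256 ≡ 81^2 = 6561 ≡ 57 (mod 271)
57^512 ≡ 57^2 = 3249 ≡ 268 (mod 271)
57^1024 ≡ 268^2 = 71824 ≡ 9 (mod 271)
57^2048 ≡ 9^2 = 81 (mod 271)
57^3392 = 57^2048 * 57^1024 * 57^256 * 57^64 ≡ 81 * 9 * 57 * 9 (mod 271).
Accumulate the product:
81 * 9 = 729 ≡ 187
187 * 57 = 10659 ≡ 90
90 * 9 = 810 ≡ 268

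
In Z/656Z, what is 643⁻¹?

Apply the Euclidean algorithm and back-substitute:
656 = 1*643 + 13
643 = 49*13 + 6
13 = 2*6 + 1
6 = 6*1 + 0
gcd(643, 656) = 1, so the inverse exists.
Back-substitute for 1:
1 = 1*13 − 2*6
  = −2*643 + 99*13
  = 99*656 − 101*643
So 643⁻¹ ≡ −101 ≡ 555 (mod 656).

555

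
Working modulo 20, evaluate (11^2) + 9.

(11)^2 ≡ 1 (mod 20)
1 + 9 = 10

10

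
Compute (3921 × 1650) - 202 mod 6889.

3921 × 1650 = 6469650 ≡ 879 (mod 6889)
879 - 202 = 677

677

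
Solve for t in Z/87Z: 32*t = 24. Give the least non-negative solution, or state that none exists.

66

gcd(32, 87) = 1, so a unique solution mod 87 exists.
32⁻¹ ≡ 68 (mod 87).
t ≡ 68*24 ≡ 66 (mod 87).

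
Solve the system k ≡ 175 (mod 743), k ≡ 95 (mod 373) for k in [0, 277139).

743⁻¹ mod 373: 743·124 ≡ 1 (mod 373), so 743⁻¹ ≡ 124.
k = 175 + 743·((95 − 175)·124 mod 373) = 175 + 743·151 = 112368.
Check: 112368 mod 743 = 175, 112368 mod 373 = 95. ✓

112368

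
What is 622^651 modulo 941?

775

651 in binary is 1010001011, i.e. 651 = 512 + 128 + 8 + 2 + 1.
622^1 ≡ 622 (mod 941)
622^2 ≡ 622^2 = 386884 ≡ 133 (mod 941)
622^4 ≡ 133^2 = 17689 ≡ 751 (mod 941)
622^8 ≡ 751^2 = 564001 ≡ 342 (mod 941)
622^16 ≡ 342^2 = 116964 ≡ 280 (mod 941)
622^32 ≡ 280^2 = 78400 ≡ 297 (mod 941)
622^64 ≡ 297^2 = 88209 ≡ 696 (mod 941)
622^128 ≡ 696^2 = 484416 ≡ 742 (mod 941)
622^256 ≡ 742^2 = 550564 ≡ 79 (mod 941)
622^512 ≡ 79^2 = 6241 ≡ 595 (mod 941)
622^651 = 622^512 · 622^128 · 622^8 · 622^2 · 622^1 ≡ 595 · 742 · 342 · 133 · 622 (mod 941).
Accumulate the product:
595 · 742 = 441490 ≡ 161
161 · 342 = 55062 ≡ 484
484 · 133 = 64372 ≡ 384
384 · 622 = 238848 ≡ 775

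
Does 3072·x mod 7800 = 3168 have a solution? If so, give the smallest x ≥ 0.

194

gcd(3072, 7800) = 24, and 24 | 3168, so solutions exist.
Divide through by 24: 128·x mod 325 = 132.
128⁻¹ ≡ 292 (mod 325).
x ≡ 292·132 ≡ 194 (mod 325).
The smallest non-negative solution is x = 194.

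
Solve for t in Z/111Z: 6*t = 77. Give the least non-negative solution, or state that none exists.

no solution

gcd(6, 111) = 3, and 3 does not divide 77.
So the congruence has no solution.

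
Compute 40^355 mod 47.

40^1 ≡ 40 (mod 47)
40^2 ≡ 40^2 = 1600 ≡ 2 (mod 47)
40^4 ≡ 2^2 = 4 (mod 47)
40^8 ≡ 4^2 = 16 (mod 47)
40^16 ≡ 16^2 = 256 ≡ 21 (mod 47)
40^32 ≡ 21^2 = 441 ≡ 18 (mod 47)
40^64 ≡ 18^2 = 324 ≡ 42 (mod 47)
40^128 ≡ 42^2 = 1764 ≡ 25 (mod 47)
40^256 ≡ 25^2 = 625 ≡ 14 (mod 47)
40^355 = 40^256 * 40^64 * 40^32 * 40^2 * 40^1 ≡ 14 * 42 * 18 * 2 * 40 (mod 47).
Accumulate the product:
14 * 42 = 588 ≡ 24
24 * 18 = 432 ≡ 9
9 * 2 = 18
18 * 40 = 720 ≡ 15

15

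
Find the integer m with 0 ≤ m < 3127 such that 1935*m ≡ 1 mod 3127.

585

3127 = 1·1935 + 1192
1935 = 1·1192 + 743
1192 = 1·743 + 449
743 = 1·449 + 294
449 = 1·294 + 155
294 = 1·155 + 139
155 = 1·139 + 16
139 = 8·16 + 11
16 = 1·11 + 5
11 = 2·5 + 1
5 = 5·1 + 0
gcd(1935, 3127) = 1, so the inverse exists.
Back-substitute for 1:
1 = 1·11 − 2·5
  = −2·16 + 3·11
  = 3·139 − 26·16
  = −26·155 + 29·139
  = 29·294 − 55·155
  = −55·449 + 84·294
  = 84·743 − 139·449
  = −139·1192 + 223·743
  = 223·1935 − 362·1192
  = −362·3127 + 585·1935
So 1935⁻¹ ≡ 585 (mod 3127).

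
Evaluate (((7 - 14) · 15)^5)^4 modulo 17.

13

7 - 14 = -7 ≡ 10 (mod 17)
10 · 15 = 150 ≡ 14 (mod 17)
(14)^5 ≡ 12 (mod 17)
(12)^4 ≡ 13 (mod 17)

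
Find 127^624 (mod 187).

624 in binary is 1001110000, i.e. 624 = 512 + 64 + 32 + 16.
127^1 ≡ 127 (mod 187)
127^2 ≡ 127^2 = 16129 ≡ 47 (mod 187)
127^4 ≡ 47^2 = 2209 ≡ 152 (mod 187)
127^8 ≡ 152^2 = 23104 ≡ 103 (mod 187)
127^16 ≡ 103^2 = 10609 ≡ 137 (mod 187)
127^32 ≡ 137^2 = 18769 ≡ 69 (mod 187)
127^64 ≡ 69^2 = 4761 ≡ 86 (mod 187)
127^128 ≡ 86^2 = 7396 ≡ 103 (mod 187)
127^256 ≡ 103^2 = 10609 ≡ 137 (mod 187)
127^512 ≡ 137^2 = 18769 ≡ 69 (mod 187)
127^624 = 127^512 · 127^64 · 127^32 · 127^16 ≡ 69 · 86 · 69 · 137 (mod 187).
Accumulate the product:
69 · 86 = 5934 ≡ 137
137 · 69 = 9453 ≡ 103
103 · 137 = 14111 ≡ 86

86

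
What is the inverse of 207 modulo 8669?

Apply the Euclidean algorithm and back-substitute:
8669 = 41×207 + 182
207 = 1×182 + 25
182 = 7×25 + 7
25 = 3×7 + 4
7 = 1×4 + 3
4 = 1×3 + 1
3 = 3×1 + 0
gcd(207, 8669) = 1, so the inverse exists.
Bézout: 1 = −58×8669 + 2429×207.
So 207⁻¹ ≡ 2429 (mod 8669).

2429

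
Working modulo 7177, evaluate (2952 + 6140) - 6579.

2513

2952 + 6140 = 9092 ≡ 1915 (mod 7177)
1915 - 6579 = -4664 ≡ 2513 (mod 7177)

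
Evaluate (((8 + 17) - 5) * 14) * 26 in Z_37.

8 + 17 = 25
25 - 5 = 20
20 * 14 = 280 ≡ 21 (mod 37)
21 * 26 = 546 ≡ 28 (mod 37)

28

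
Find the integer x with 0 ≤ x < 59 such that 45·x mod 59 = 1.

Apply the Euclidean algorithm and back-substitute:
59 = 1·45 + 14
45 = 3·14 + 3
14 = 4·3 + 2
3 = 1·2 + 1
2 = 2·1 + 0
gcd(45, 59) = 1, so the inverse exists.
Back-substitute for 1:
1 = 1·3 − 1·2
  = −1·14 + 5·3
  = 5·45 − 16·14
  = −16·59 + 21·45
So 45⁻¹ ≡ 21 (mod 59).

21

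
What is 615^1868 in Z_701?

68

By square-and-multiply:
1868 in binary is 11101001100, i.e. 1868 = 1024 + 512 + 256 + 64 + 8 + 4.
615^1 ≡ 615 (mod 701)
615^2 ≡ 615^2 = 378225 ≡ 386 (mod 701)
615^4 ≡ 386^2 = 148996 ≡ 384 (mod 701)
615^8 ≡ 384^2 = 147456 ≡ 246 (mod 701)
615^16 ≡ 246^2 = 60516 ≡ 230 (mod 701)
615^32 ≡ 230^2 = 52900 ≡ 325 (mod 701)
615^64 ≡ 325^2 = 105625 ≡ 475 (mod 701)
615^128 ≡ 475^2 = 225625 ≡ 604 (mod 701)
615^256 ≡ 604^2 = 364816 ≡ 296 (mod 701)
615^512 ≡ 296^2 = 87616 ≡ 692 (mod 701)
615^1024 ≡ 692^2 = 478864 ≡ 81 (mod 701)
615^1868 = 615^1024 * 615^512 * 615^256 * 615^64 * 615^8 * 615^4 ≡ 81 * 692 * 296 * 475 * 246 * 384 (mod 701).
Accumulate the product:
81 * 692 = 56052 ≡ 673
673 * 296 = 199208 ≡ 124
124 * 475 = 58900 ≡ 16
16 * 246 = 3936 ≡ 431
431 * 384 = 165504 ≡ 68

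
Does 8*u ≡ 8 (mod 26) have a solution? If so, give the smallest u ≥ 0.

gcd(8, 26) = 2, and 2 | 8, so solutions exist.
Divide through by 2: 4*u ≡ 4 mod 13.
4⁻¹ ≡ 10 (mod 13).
u ≡ 10*4 ≡ 1 (mod 13).
The smallest non-negative solution is u = 1.

1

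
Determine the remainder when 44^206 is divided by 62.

28

Compute successive squares:
206 in binary is 11001110, i.e. 206 = 128 + 64 + 8 + 4 + 2.
44^1 ≡ 44 (mod 62)
44^2 ≡ 44^2 = 1936 ≡ 14 (mod 62)
44^4 ≡ 14^2 = 196 ≡ 10 (mod 62)
44^8 ≡ 10^2 = 100 ≡ 38 (mod 62)
44^16 ≡ 38^2 = 1444 ≡ 18 (mod 62)
44^32 ≡ 18^2 = 324 ≡ 14 (mod 62)
44^64 ≡ 14^2 = 196 ≡ 10 (mod 62)
44^128 ≡ 10^2 = 100 ≡ 38 (mod 62)
44^206 = 44^128 · 44^64 · 44^8 · 44^4 · 44^2 ≡ 38 · 10 · 38 · 10 · 14 (mod 62).
Accumulate the product:
38 · 10 = 380 ≡ 8
8 · 38 = 304 ≡ 56
56 · 10 = 560 ≡ 2
2 · 14 = 28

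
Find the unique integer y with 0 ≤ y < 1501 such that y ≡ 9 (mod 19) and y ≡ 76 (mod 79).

19⁻¹ mod 79: 19×25 ≡ 1 (mod 79), so 19⁻¹ ≡ 25.
y = 9 + 19×((76 − 9)×25 mod 79) = 9 + 19×16 = 313.

313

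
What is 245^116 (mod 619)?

460

116 in binary is 1110100, i.e. 116 = 64 + 32 + 16 + 4.
245^1 ≡ 245 (mod 619)
245^2 ≡ 245^2 = 60025 ≡ 601 (mod 619)
245^4 ≡ 601^2 = 361201 ≡ 324 (mod 619)
245^8 ≡ 324^2 = 104976 ≡ 365 (mod 619)
245^16 ≡ 365^2 = 133225 ≡ 140 (mod 619)
245^32 ≡ 140^2 = 19600 ≡ 411 (mod 619)
245^64 ≡ 411^2 = 168921 ≡ 553 (mod 619)
245^116 = 245^64 · 245^32 · 245^16 · 245^4 ≡ 553 · 411 · 140 · 324 (mod 619).
Accumulate the product:
553 · 411 = 227283 ≡ 110
110 · 140 = 15400 ≡ 544
544 · 324 = 176256 ≡ 460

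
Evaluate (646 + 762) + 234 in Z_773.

646 + 762 = 1408 ≡ 635 (mod 773)
635 + 234 = 869 ≡ 96 (mod 773)

96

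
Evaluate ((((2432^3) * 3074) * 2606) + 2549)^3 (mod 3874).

3619

(2432)^3 ≡ 2120 (mod 3874)
2120 * 3074 = 6516880 ≡ 812 (mod 3874)
812 * 2606 = 2116072 ≡ 868 (mod 3874)
868 + 2549 = 3417
(3417)^3 ≡ 3619 (mod 3874)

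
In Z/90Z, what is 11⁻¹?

41

Run the extended Euclidean algorithm:
90 = 8*11 + 2
11 = 5*2 + 1
2 = 2*1 + 0
gcd(11, 90) = 1, so the inverse exists.
Bézout: 1 = −5*90 + 41*11.
So 11⁻¹ ≡ 41 (mod 90).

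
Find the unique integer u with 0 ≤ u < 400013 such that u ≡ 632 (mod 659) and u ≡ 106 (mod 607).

659⁻¹ mod 607: 659*572 ≡ 1 (mod 607), so 659⁻¹ ≡ 572.
u = 632 + 659*((106 − 632)*572 mod 607) = 632 + 659*200 = 132432.
Check: 132432 mod 659 = 632, 132432 mod 607 = 106. ✓

132432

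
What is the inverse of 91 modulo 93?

46

Apply the Euclidean algorithm and back-substitute:
93 = 1·91 + 2
91 = 45·2 + 1
2 = 2·1 + 0
gcd(91, 93) = 1, so the inverse exists.
Bézout: 1 = −45·93 + 46·91.
So 91⁻¹ ≡ 46 (mod 93).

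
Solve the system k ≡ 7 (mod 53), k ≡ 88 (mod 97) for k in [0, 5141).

53⁻¹ mod 97: 53·11 ≡ 1 (mod 97), so 53⁻¹ ≡ 11.
k = 7 + 53·((88 − 7)·11 mod 97) = 7 + 53·18 = 961.

961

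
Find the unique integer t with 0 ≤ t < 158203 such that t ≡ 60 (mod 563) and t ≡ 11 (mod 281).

130676

563⁻¹ mod 281: 563·1 ≡ 1 (mod 281), so 563⁻¹ ≡ 1.
t = 60 + 563·((11 − 60)·1 mod 281) = 60 + 563·232 = 130676.
Check: 130676 mod 563 = 60, 130676 mod 281 = 11. ✓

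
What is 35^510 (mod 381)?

61

Compute successive squares:
510 in binary is 111111110, i.e. 510 = 256 + 128 + 64 + 32 + 16 + 8 + 4 + 2.
35^1 ≡ 35 (mod 381)
35^2 ≡ 35^2 = 1225 ≡ 82 (mod 381)
35^4 ≡ 82^2 = 6724 ≡ 247 (mod 381)
35^8 ≡ 247^2 = 61009 ≡ 49 (mod 381)
35^16 ≡ 49^2 = 2401 ≡ 115 (mod 381)
35^32 ≡ 115^2 = 13225 ≡ 271 (mod 381)
35^64 ≡ 271^2 = 73441 ≡ 289 (mod 381)
35^128 ≡ 289^2 = 83521 ≡ 82 (mod 381)
35^256 ≡ 82^2 = 6724 ≡ 247 (mod 381)
35^510 = 35^256 * 35^128 * 35^64 * 35^32 * 35^16 * 35^8 * 35^4 * 35^2 ≡ 247 * 82 * 289 * 271 * 115 * 49 * 247 * 82 (mod 381).
Accumulate the product:
247 * 82 = 20254 ≡ 61
61 * 289 = 17629 ≡ 103
103 * 271 = 27913 ≡ 100
100 * 115 = 11500 ≡ 70
70 * 49 = 3430 ≡ 1
1 * 247 = 247
247 * 82 = 20254 ≡ 61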